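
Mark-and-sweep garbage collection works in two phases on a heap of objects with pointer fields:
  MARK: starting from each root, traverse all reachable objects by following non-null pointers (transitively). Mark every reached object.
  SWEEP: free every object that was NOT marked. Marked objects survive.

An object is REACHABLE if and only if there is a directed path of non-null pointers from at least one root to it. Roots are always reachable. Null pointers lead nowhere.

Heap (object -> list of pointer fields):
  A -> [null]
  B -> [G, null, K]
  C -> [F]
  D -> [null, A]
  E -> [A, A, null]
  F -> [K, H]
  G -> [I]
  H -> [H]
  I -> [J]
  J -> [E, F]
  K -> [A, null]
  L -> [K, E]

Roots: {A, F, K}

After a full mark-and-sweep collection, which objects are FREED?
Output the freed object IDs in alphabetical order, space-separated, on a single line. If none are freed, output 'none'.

Roots: A F K
Mark A: refs=null, marked=A
Mark F: refs=K H, marked=A F
Mark K: refs=A null, marked=A F K
Mark H: refs=H, marked=A F H K
Unmarked (collected): B C D E G I J L

Answer: B C D E G I J L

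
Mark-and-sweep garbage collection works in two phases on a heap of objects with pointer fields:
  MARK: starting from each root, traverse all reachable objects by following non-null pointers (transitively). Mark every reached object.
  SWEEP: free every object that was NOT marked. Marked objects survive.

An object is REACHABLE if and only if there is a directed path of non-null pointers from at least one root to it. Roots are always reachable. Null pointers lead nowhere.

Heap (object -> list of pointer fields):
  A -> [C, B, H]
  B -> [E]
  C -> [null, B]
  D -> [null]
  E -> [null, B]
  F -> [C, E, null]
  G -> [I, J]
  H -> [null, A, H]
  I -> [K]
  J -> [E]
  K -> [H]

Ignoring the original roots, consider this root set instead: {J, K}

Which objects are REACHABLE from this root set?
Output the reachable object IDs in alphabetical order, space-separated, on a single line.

Answer: A B C E H J K

Derivation:
Roots: J K
Mark J: refs=E, marked=J
Mark K: refs=H, marked=J K
Mark E: refs=null B, marked=E J K
Mark H: refs=null A H, marked=E H J K
Mark B: refs=E, marked=B E H J K
Mark A: refs=C B H, marked=A B E H J K
Mark C: refs=null B, marked=A B C E H J K
Unmarked (collected): D F G I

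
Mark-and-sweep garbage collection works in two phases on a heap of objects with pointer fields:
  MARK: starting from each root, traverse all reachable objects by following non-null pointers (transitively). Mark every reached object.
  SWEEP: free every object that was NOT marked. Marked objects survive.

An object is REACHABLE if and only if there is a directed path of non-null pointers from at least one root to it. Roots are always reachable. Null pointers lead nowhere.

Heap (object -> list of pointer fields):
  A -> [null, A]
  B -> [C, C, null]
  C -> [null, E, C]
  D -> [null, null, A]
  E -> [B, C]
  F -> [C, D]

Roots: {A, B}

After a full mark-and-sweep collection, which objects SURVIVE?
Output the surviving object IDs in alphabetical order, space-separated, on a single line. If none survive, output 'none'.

Roots: A B
Mark A: refs=null A, marked=A
Mark B: refs=C C null, marked=A B
Mark C: refs=null E C, marked=A B C
Mark E: refs=B C, marked=A B C E
Unmarked (collected): D F

Answer: A B C E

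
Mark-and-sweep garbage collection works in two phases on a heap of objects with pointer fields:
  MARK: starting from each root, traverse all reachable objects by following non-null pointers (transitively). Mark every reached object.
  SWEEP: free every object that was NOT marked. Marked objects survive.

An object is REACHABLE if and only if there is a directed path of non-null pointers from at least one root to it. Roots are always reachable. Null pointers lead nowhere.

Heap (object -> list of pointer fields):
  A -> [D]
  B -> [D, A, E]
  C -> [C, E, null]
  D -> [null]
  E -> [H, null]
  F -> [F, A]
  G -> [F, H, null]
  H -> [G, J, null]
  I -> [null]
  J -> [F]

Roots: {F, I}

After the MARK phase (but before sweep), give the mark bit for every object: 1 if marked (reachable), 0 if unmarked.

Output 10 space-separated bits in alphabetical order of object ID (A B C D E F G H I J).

Roots: F I
Mark F: refs=F A, marked=F
Mark I: refs=null, marked=F I
Mark A: refs=D, marked=A F I
Mark D: refs=null, marked=A D F I
Unmarked (collected): B C E G H J

Answer: 1 0 0 1 0 1 0 0 1 0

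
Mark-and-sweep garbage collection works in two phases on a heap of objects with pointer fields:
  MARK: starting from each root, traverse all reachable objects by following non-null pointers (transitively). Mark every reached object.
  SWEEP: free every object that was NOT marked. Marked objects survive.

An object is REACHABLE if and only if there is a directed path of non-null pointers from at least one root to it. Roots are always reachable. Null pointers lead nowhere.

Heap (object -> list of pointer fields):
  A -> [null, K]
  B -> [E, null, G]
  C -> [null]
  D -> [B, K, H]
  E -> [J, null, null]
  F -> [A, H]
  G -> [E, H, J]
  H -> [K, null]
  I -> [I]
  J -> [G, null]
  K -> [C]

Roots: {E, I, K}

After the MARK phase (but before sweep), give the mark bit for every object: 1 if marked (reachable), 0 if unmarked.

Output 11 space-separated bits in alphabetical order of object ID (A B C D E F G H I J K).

Answer: 0 0 1 0 1 0 1 1 1 1 1

Derivation:
Roots: E I K
Mark E: refs=J null null, marked=E
Mark I: refs=I, marked=E I
Mark K: refs=C, marked=E I K
Mark J: refs=G null, marked=E I J K
Mark C: refs=null, marked=C E I J K
Mark G: refs=E H J, marked=C E G I J K
Mark H: refs=K null, marked=C E G H I J K
Unmarked (collected): A B D F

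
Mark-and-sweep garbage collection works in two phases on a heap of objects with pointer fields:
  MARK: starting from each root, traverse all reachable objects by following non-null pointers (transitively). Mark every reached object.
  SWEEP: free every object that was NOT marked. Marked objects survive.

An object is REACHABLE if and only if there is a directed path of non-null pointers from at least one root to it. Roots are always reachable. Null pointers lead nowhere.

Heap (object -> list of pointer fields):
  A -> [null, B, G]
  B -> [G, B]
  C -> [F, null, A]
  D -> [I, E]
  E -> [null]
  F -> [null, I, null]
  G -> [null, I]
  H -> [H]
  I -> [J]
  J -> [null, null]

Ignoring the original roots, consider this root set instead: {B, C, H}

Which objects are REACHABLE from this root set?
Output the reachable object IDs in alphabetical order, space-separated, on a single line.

Roots: B C H
Mark B: refs=G B, marked=B
Mark C: refs=F null A, marked=B C
Mark H: refs=H, marked=B C H
Mark G: refs=null I, marked=B C G H
Mark F: refs=null I null, marked=B C F G H
Mark A: refs=null B G, marked=A B C F G H
Mark I: refs=J, marked=A B C F G H I
Mark J: refs=null null, marked=A B C F G H I J
Unmarked (collected): D E

Answer: A B C F G H I J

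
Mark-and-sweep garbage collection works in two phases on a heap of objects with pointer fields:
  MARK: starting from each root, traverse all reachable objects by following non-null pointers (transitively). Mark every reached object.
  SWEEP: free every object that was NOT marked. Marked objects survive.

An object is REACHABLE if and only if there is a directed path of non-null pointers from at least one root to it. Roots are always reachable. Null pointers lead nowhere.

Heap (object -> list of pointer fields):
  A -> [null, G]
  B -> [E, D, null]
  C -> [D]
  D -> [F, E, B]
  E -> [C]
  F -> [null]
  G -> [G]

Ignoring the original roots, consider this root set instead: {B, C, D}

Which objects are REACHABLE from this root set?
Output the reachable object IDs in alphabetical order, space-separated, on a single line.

Answer: B C D E F

Derivation:
Roots: B C D
Mark B: refs=E D null, marked=B
Mark C: refs=D, marked=B C
Mark D: refs=F E B, marked=B C D
Mark E: refs=C, marked=B C D E
Mark F: refs=null, marked=B C D E F
Unmarked (collected): A G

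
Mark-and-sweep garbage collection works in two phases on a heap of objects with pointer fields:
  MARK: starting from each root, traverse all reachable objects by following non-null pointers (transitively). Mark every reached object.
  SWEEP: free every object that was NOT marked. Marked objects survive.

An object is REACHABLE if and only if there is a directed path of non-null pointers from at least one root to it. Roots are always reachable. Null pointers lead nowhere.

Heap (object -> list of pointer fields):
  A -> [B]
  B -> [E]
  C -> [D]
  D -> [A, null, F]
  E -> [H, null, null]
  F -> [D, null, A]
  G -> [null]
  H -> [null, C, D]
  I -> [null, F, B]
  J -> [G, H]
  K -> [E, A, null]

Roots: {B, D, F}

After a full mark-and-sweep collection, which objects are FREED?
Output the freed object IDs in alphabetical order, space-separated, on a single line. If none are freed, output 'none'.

Answer: G I J K

Derivation:
Roots: B D F
Mark B: refs=E, marked=B
Mark D: refs=A null F, marked=B D
Mark F: refs=D null A, marked=B D F
Mark E: refs=H null null, marked=B D E F
Mark A: refs=B, marked=A B D E F
Mark H: refs=null C D, marked=A B D E F H
Mark C: refs=D, marked=A B C D E F H
Unmarked (collected): G I J K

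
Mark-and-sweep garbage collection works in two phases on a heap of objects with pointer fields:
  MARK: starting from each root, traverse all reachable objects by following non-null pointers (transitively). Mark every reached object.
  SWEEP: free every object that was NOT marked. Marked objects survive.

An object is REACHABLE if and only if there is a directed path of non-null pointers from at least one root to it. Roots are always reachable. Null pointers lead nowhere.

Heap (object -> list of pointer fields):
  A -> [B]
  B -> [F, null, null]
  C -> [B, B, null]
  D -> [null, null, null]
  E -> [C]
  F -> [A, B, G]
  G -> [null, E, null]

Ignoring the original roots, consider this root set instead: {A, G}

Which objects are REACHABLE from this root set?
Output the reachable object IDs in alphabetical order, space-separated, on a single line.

Answer: A B C E F G

Derivation:
Roots: A G
Mark A: refs=B, marked=A
Mark G: refs=null E null, marked=A G
Mark B: refs=F null null, marked=A B G
Mark E: refs=C, marked=A B E G
Mark F: refs=A B G, marked=A B E F G
Mark C: refs=B B null, marked=A B C E F G
Unmarked (collected): D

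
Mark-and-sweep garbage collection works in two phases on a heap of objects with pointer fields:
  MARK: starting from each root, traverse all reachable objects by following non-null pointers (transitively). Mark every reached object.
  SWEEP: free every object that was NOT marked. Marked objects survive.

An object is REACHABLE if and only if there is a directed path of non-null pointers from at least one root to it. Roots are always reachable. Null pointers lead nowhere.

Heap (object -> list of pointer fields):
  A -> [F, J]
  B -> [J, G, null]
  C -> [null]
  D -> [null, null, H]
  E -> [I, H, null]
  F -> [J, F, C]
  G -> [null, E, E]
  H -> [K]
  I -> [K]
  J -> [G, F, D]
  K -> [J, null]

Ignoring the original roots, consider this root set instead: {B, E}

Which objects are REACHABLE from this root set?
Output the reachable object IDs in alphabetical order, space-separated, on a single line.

Roots: B E
Mark B: refs=J G null, marked=B
Mark E: refs=I H null, marked=B E
Mark J: refs=G F D, marked=B E J
Mark G: refs=null E E, marked=B E G J
Mark I: refs=K, marked=B E G I J
Mark H: refs=K, marked=B E G H I J
Mark F: refs=J F C, marked=B E F G H I J
Mark D: refs=null null H, marked=B D E F G H I J
Mark K: refs=J null, marked=B D E F G H I J K
Mark C: refs=null, marked=B C D E F G H I J K
Unmarked (collected): A

Answer: B C D E F G H I J K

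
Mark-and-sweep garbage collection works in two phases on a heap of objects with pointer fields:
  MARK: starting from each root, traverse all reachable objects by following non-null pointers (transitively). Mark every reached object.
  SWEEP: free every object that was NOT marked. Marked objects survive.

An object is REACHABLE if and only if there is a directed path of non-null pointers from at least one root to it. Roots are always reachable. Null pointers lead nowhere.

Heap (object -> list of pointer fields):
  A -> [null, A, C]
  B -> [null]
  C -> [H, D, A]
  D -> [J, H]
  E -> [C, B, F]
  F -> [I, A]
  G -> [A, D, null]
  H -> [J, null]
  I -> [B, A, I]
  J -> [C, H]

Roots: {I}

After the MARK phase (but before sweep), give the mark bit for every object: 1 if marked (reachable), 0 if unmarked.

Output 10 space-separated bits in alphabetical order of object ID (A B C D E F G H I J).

Answer: 1 1 1 1 0 0 0 1 1 1

Derivation:
Roots: I
Mark I: refs=B A I, marked=I
Mark B: refs=null, marked=B I
Mark A: refs=null A C, marked=A B I
Mark C: refs=H D A, marked=A B C I
Mark H: refs=J null, marked=A B C H I
Mark D: refs=J H, marked=A B C D H I
Mark J: refs=C H, marked=A B C D H I J
Unmarked (collected): E F G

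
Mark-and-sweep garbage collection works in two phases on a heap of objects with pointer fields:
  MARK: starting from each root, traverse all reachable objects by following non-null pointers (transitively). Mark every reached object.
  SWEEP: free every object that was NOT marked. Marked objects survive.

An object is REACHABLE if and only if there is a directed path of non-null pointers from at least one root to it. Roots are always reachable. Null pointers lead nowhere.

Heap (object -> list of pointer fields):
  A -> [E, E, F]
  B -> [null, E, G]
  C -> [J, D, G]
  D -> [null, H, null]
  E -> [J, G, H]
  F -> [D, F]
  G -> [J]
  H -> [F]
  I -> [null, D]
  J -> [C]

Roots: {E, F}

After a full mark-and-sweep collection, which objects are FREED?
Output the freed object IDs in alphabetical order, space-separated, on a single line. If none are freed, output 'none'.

Answer: A B I

Derivation:
Roots: E F
Mark E: refs=J G H, marked=E
Mark F: refs=D F, marked=E F
Mark J: refs=C, marked=E F J
Mark G: refs=J, marked=E F G J
Mark H: refs=F, marked=E F G H J
Mark D: refs=null H null, marked=D E F G H J
Mark C: refs=J D G, marked=C D E F G H J
Unmarked (collected): A B I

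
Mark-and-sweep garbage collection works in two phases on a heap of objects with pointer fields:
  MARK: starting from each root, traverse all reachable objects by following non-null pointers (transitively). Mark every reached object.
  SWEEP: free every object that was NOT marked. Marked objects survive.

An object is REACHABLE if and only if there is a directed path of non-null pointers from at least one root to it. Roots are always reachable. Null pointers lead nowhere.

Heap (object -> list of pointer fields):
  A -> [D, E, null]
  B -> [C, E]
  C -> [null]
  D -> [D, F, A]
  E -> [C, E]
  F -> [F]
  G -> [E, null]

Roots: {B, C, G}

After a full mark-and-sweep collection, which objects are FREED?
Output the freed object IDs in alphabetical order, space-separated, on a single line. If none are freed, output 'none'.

Roots: B C G
Mark B: refs=C E, marked=B
Mark C: refs=null, marked=B C
Mark G: refs=E null, marked=B C G
Mark E: refs=C E, marked=B C E G
Unmarked (collected): A D F

Answer: A D F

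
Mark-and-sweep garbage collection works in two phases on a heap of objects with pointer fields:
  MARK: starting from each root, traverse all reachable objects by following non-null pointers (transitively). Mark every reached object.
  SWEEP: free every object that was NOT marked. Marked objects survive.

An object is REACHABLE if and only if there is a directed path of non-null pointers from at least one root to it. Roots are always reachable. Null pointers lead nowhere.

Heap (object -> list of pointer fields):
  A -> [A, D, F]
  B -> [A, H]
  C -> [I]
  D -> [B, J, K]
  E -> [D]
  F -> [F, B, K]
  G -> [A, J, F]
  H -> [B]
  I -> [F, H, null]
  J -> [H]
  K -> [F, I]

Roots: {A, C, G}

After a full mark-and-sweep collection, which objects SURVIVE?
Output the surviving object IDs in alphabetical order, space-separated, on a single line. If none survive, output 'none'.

Roots: A C G
Mark A: refs=A D F, marked=A
Mark C: refs=I, marked=A C
Mark G: refs=A J F, marked=A C G
Mark D: refs=B J K, marked=A C D G
Mark F: refs=F B K, marked=A C D F G
Mark I: refs=F H null, marked=A C D F G I
Mark J: refs=H, marked=A C D F G I J
Mark B: refs=A H, marked=A B C D F G I J
Mark K: refs=F I, marked=A B C D F G I J K
Mark H: refs=B, marked=A B C D F G H I J K
Unmarked (collected): E

Answer: A B C D F G H I J K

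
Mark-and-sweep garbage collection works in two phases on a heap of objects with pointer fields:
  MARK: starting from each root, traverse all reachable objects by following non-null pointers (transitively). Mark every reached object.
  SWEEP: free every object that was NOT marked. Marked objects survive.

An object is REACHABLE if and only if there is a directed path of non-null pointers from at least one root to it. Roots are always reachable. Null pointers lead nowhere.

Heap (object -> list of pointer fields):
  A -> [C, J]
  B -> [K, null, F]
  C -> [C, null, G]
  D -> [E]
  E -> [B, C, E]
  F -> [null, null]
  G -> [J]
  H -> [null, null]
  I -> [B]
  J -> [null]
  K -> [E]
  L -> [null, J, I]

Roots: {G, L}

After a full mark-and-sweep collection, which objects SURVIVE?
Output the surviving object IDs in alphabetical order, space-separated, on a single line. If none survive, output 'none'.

Answer: B C E F G I J K L

Derivation:
Roots: G L
Mark G: refs=J, marked=G
Mark L: refs=null J I, marked=G L
Mark J: refs=null, marked=G J L
Mark I: refs=B, marked=G I J L
Mark B: refs=K null F, marked=B G I J L
Mark K: refs=E, marked=B G I J K L
Mark F: refs=null null, marked=B F G I J K L
Mark E: refs=B C E, marked=B E F G I J K L
Mark C: refs=C null G, marked=B C E F G I J K L
Unmarked (collected): A D H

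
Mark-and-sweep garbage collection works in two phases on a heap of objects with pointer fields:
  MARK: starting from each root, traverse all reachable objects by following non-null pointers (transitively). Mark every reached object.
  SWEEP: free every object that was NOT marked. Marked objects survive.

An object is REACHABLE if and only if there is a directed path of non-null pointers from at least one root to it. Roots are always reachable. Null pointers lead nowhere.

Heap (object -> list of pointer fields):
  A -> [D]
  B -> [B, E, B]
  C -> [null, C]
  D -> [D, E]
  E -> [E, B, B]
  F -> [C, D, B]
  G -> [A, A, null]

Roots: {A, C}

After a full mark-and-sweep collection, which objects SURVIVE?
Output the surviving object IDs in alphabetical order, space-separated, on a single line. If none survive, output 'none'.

Answer: A B C D E

Derivation:
Roots: A C
Mark A: refs=D, marked=A
Mark C: refs=null C, marked=A C
Mark D: refs=D E, marked=A C D
Mark E: refs=E B B, marked=A C D E
Mark B: refs=B E B, marked=A B C D E
Unmarked (collected): F G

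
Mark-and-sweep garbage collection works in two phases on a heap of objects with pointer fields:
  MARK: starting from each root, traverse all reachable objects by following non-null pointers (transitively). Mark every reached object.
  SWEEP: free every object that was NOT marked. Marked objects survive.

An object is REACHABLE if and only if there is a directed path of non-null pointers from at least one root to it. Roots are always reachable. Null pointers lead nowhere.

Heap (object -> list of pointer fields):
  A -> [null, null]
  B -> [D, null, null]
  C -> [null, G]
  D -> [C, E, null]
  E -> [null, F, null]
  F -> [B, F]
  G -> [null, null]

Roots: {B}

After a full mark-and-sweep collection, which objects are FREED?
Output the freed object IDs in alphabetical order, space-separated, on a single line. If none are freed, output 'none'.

Answer: A

Derivation:
Roots: B
Mark B: refs=D null null, marked=B
Mark D: refs=C E null, marked=B D
Mark C: refs=null G, marked=B C D
Mark E: refs=null F null, marked=B C D E
Mark G: refs=null null, marked=B C D E G
Mark F: refs=B F, marked=B C D E F G
Unmarked (collected): A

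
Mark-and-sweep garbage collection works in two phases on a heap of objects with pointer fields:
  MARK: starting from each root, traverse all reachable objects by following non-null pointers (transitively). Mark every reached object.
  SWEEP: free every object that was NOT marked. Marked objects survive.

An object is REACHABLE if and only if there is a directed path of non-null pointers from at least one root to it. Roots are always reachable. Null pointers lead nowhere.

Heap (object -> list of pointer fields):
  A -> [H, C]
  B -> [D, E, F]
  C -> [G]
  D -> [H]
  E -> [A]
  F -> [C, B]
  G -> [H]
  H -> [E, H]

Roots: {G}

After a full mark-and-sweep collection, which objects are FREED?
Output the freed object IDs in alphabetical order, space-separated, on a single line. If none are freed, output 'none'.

Roots: G
Mark G: refs=H, marked=G
Mark H: refs=E H, marked=G H
Mark E: refs=A, marked=E G H
Mark A: refs=H C, marked=A E G H
Mark C: refs=G, marked=A C E G H
Unmarked (collected): B D F

Answer: B D F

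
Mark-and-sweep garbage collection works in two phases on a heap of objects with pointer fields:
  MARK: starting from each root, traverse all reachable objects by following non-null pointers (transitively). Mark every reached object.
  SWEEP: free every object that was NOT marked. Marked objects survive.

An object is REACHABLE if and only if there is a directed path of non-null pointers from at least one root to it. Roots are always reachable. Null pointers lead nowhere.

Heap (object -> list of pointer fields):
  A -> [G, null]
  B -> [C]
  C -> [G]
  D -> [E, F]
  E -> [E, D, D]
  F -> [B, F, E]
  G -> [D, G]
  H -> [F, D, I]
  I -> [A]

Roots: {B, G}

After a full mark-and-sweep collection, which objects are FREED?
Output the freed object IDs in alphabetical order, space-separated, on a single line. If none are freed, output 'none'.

Roots: B G
Mark B: refs=C, marked=B
Mark G: refs=D G, marked=B G
Mark C: refs=G, marked=B C G
Mark D: refs=E F, marked=B C D G
Mark E: refs=E D D, marked=B C D E G
Mark F: refs=B F E, marked=B C D E F G
Unmarked (collected): A H I

Answer: A H I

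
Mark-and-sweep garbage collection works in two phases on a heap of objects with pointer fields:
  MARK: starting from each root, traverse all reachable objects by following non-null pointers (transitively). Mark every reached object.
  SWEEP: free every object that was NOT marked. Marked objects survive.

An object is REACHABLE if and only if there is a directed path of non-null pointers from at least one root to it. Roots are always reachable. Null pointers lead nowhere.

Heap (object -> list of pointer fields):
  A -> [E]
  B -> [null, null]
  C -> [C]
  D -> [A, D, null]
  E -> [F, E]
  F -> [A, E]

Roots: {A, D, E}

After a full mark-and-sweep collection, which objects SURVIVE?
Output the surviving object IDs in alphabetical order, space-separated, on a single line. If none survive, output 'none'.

Answer: A D E F

Derivation:
Roots: A D E
Mark A: refs=E, marked=A
Mark D: refs=A D null, marked=A D
Mark E: refs=F E, marked=A D E
Mark F: refs=A E, marked=A D E F
Unmarked (collected): B C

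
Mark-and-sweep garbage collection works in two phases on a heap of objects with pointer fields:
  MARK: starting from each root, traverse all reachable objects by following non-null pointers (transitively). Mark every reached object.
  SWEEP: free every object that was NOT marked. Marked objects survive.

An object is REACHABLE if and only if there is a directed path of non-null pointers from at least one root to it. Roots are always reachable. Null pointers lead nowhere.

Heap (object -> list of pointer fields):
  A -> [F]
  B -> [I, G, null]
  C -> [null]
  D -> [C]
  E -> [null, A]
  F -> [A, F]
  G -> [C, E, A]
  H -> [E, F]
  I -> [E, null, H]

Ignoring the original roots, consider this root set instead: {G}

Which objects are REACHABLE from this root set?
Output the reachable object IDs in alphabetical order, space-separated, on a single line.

Answer: A C E F G

Derivation:
Roots: G
Mark G: refs=C E A, marked=G
Mark C: refs=null, marked=C G
Mark E: refs=null A, marked=C E G
Mark A: refs=F, marked=A C E G
Mark F: refs=A F, marked=A C E F G
Unmarked (collected): B D H I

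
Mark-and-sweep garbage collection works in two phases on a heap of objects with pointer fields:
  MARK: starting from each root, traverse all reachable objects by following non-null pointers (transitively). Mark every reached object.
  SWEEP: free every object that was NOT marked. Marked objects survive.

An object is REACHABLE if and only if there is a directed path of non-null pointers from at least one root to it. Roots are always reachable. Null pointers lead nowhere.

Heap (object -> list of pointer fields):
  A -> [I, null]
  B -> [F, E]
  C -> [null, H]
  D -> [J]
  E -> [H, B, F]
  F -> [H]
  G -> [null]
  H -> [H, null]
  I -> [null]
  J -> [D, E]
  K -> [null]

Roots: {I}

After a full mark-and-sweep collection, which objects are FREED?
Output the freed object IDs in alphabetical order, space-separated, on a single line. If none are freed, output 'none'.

Roots: I
Mark I: refs=null, marked=I
Unmarked (collected): A B C D E F G H J K

Answer: A B C D E F G H J K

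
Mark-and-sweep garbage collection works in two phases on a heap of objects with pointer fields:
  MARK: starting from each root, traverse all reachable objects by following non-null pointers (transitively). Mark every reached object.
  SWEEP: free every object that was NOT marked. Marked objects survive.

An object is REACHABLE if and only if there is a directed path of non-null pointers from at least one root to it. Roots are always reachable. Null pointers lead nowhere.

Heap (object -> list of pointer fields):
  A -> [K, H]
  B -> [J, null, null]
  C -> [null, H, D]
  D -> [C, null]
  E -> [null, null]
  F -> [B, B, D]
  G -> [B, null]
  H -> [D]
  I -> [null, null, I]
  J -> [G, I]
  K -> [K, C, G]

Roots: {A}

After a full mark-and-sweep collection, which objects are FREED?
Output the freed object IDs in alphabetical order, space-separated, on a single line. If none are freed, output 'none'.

Answer: E F

Derivation:
Roots: A
Mark A: refs=K H, marked=A
Mark K: refs=K C G, marked=A K
Mark H: refs=D, marked=A H K
Mark C: refs=null H D, marked=A C H K
Mark G: refs=B null, marked=A C G H K
Mark D: refs=C null, marked=A C D G H K
Mark B: refs=J null null, marked=A B C D G H K
Mark J: refs=G I, marked=A B C D G H J K
Mark I: refs=null null I, marked=A B C D G H I J K
Unmarked (collected): E F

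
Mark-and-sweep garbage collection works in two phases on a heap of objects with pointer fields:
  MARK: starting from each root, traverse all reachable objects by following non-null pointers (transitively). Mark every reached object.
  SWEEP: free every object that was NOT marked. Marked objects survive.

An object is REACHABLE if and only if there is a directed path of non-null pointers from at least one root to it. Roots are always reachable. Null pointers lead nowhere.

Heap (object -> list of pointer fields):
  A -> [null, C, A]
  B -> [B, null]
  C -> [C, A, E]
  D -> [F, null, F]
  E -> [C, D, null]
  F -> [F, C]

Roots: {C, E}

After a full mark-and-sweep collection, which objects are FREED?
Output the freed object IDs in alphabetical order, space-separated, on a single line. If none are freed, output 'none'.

Roots: C E
Mark C: refs=C A E, marked=C
Mark E: refs=C D null, marked=C E
Mark A: refs=null C A, marked=A C E
Mark D: refs=F null F, marked=A C D E
Mark F: refs=F C, marked=A C D E F
Unmarked (collected): B

Answer: B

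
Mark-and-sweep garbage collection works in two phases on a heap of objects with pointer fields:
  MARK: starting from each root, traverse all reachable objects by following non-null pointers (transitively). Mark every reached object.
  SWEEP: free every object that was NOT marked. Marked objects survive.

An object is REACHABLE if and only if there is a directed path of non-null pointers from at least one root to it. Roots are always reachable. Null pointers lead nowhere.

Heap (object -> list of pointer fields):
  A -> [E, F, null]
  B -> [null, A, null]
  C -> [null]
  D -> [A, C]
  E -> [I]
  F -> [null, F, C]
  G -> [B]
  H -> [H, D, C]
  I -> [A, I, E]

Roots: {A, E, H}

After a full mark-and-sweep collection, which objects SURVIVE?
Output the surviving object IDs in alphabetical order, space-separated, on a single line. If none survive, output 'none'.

Answer: A C D E F H I

Derivation:
Roots: A E H
Mark A: refs=E F null, marked=A
Mark E: refs=I, marked=A E
Mark H: refs=H D C, marked=A E H
Mark F: refs=null F C, marked=A E F H
Mark I: refs=A I E, marked=A E F H I
Mark D: refs=A C, marked=A D E F H I
Mark C: refs=null, marked=A C D E F H I
Unmarked (collected): B G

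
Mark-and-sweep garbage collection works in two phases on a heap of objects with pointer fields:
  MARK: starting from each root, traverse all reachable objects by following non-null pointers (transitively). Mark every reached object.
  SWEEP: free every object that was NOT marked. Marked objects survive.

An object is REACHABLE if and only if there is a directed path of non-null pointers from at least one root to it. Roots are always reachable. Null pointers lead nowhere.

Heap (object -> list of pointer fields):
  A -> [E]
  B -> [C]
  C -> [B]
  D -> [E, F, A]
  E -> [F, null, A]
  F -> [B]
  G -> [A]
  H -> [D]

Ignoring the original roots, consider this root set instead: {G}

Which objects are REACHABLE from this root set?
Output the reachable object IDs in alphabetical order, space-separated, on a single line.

Answer: A B C E F G

Derivation:
Roots: G
Mark G: refs=A, marked=G
Mark A: refs=E, marked=A G
Mark E: refs=F null A, marked=A E G
Mark F: refs=B, marked=A E F G
Mark B: refs=C, marked=A B E F G
Mark C: refs=B, marked=A B C E F G
Unmarked (collected): D H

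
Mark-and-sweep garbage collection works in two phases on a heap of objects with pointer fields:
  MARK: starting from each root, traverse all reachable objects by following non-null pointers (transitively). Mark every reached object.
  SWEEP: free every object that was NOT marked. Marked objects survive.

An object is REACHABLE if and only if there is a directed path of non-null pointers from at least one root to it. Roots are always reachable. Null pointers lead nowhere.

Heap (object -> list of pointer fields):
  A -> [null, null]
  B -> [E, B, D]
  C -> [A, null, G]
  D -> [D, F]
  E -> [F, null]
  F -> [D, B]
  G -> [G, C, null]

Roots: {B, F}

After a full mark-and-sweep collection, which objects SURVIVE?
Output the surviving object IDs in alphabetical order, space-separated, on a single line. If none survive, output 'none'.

Answer: B D E F

Derivation:
Roots: B F
Mark B: refs=E B D, marked=B
Mark F: refs=D B, marked=B F
Mark E: refs=F null, marked=B E F
Mark D: refs=D F, marked=B D E F
Unmarked (collected): A C G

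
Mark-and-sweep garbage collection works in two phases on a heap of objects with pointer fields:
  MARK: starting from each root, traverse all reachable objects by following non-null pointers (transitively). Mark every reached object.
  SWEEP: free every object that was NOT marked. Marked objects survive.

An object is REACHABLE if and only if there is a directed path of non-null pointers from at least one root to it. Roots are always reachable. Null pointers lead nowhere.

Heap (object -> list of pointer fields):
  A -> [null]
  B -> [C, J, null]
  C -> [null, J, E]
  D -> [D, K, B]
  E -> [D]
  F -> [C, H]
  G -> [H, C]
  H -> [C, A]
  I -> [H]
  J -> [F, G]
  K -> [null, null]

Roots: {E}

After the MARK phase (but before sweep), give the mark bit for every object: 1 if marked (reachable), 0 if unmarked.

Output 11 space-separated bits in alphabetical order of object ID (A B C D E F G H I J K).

Answer: 1 1 1 1 1 1 1 1 0 1 1

Derivation:
Roots: E
Mark E: refs=D, marked=E
Mark D: refs=D K B, marked=D E
Mark K: refs=null null, marked=D E K
Mark B: refs=C J null, marked=B D E K
Mark C: refs=null J E, marked=B C D E K
Mark J: refs=F G, marked=B C D E J K
Mark F: refs=C H, marked=B C D E F J K
Mark G: refs=H C, marked=B C D E F G J K
Mark H: refs=C A, marked=B C D E F G H J K
Mark A: refs=null, marked=A B C D E F G H J K
Unmarked (collected): I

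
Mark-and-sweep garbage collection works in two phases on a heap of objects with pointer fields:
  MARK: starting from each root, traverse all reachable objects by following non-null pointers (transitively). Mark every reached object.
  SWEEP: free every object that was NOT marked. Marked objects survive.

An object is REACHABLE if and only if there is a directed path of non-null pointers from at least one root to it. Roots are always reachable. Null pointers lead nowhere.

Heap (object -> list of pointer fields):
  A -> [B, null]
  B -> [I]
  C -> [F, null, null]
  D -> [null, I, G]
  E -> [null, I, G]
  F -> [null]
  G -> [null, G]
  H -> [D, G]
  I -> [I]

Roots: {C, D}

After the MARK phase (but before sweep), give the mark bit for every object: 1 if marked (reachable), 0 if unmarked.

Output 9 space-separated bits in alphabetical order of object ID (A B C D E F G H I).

Roots: C D
Mark C: refs=F null null, marked=C
Mark D: refs=null I G, marked=C D
Mark F: refs=null, marked=C D F
Mark I: refs=I, marked=C D F I
Mark G: refs=null G, marked=C D F G I
Unmarked (collected): A B E H

Answer: 0 0 1 1 0 1 1 0 1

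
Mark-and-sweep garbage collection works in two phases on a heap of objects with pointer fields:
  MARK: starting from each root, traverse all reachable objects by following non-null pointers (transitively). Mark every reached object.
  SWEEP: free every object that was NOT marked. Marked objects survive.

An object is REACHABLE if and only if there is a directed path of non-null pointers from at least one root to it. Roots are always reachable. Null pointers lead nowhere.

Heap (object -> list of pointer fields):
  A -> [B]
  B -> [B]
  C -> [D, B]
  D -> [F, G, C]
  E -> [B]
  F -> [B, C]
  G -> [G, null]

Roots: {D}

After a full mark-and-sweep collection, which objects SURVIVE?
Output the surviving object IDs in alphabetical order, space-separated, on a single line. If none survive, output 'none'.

Answer: B C D F G

Derivation:
Roots: D
Mark D: refs=F G C, marked=D
Mark F: refs=B C, marked=D F
Mark G: refs=G null, marked=D F G
Mark C: refs=D B, marked=C D F G
Mark B: refs=B, marked=B C D F G
Unmarked (collected): A E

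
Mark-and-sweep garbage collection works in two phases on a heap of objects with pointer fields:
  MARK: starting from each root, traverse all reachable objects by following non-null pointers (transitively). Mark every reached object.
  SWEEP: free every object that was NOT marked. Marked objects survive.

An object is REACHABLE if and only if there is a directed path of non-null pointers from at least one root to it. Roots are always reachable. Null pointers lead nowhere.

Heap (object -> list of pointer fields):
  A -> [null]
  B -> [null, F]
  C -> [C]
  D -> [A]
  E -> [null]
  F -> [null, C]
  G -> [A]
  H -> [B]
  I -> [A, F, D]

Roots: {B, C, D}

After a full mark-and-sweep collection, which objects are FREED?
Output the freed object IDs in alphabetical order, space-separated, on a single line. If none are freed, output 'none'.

Roots: B C D
Mark B: refs=null F, marked=B
Mark C: refs=C, marked=B C
Mark D: refs=A, marked=B C D
Mark F: refs=null C, marked=B C D F
Mark A: refs=null, marked=A B C D F
Unmarked (collected): E G H I

Answer: E G H I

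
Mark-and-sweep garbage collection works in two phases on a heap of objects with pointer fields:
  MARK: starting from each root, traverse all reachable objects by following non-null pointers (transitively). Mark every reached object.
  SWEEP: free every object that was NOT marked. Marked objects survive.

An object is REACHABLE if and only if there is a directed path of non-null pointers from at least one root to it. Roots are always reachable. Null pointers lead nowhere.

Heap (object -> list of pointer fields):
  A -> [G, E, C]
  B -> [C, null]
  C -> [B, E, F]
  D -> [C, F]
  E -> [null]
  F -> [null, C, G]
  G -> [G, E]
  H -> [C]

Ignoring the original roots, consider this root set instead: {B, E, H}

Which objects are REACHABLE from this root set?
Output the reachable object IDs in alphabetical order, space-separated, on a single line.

Roots: B E H
Mark B: refs=C null, marked=B
Mark E: refs=null, marked=B E
Mark H: refs=C, marked=B E H
Mark C: refs=B E F, marked=B C E H
Mark F: refs=null C G, marked=B C E F H
Mark G: refs=G E, marked=B C E F G H
Unmarked (collected): A D

Answer: B C E F G H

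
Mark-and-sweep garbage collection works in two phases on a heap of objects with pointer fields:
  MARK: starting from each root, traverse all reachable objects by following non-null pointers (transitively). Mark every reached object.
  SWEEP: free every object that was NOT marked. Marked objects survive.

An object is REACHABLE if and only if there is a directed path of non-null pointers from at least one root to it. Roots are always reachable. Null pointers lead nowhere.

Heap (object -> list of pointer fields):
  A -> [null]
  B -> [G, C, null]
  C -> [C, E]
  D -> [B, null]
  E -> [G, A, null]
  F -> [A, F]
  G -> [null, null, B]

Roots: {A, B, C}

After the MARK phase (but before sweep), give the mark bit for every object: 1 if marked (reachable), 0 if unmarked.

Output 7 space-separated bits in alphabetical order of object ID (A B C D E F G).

Roots: A B C
Mark A: refs=null, marked=A
Mark B: refs=G C null, marked=A B
Mark C: refs=C E, marked=A B C
Mark G: refs=null null B, marked=A B C G
Mark E: refs=G A null, marked=A B C E G
Unmarked (collected): D F

Answer: 1 1 1 0 1 0 1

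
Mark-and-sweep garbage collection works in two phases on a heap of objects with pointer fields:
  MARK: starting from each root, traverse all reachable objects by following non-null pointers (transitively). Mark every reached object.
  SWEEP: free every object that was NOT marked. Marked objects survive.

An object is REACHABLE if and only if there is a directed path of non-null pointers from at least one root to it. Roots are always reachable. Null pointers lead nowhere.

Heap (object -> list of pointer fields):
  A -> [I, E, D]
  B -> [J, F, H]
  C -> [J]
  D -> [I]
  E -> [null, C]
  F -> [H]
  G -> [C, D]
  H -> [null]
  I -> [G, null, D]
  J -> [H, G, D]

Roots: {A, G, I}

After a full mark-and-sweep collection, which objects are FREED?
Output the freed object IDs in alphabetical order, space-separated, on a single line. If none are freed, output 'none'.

Roots: A G I
Mark A: refs=I E D, marked=A
Mark G: refs=C D, marked=A G
Mark I: refs=G null D, marked=A G I
Mark E: refs=null C, marked=A E G I
Mark D: refs=I, marked=A D E G I
Mark C: refs=J, marked=A C D E G I
Mark J: refs=H G D, marked=A C D E G I J
Mark H: refs=null, marked=A C D E G H I J
Unmarked (collected): B F

Answer: B F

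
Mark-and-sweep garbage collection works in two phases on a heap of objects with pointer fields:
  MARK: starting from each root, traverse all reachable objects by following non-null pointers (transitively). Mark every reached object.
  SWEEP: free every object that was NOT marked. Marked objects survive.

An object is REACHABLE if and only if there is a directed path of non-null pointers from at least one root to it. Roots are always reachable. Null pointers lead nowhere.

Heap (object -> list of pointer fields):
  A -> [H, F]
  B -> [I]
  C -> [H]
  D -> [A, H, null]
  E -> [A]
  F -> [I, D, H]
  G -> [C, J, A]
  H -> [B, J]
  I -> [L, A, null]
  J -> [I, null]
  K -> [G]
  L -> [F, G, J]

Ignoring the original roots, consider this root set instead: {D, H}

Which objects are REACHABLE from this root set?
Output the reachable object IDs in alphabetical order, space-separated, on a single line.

Roots: D H
Mark D: refs=A H null, marked=D
Mark H: refs=B J, marked=D H
Mark A: refs=H F, marked=A D H
Mark B: refs=I, marked=A B D H
Mark J: refs=I null, marked=A B D H J
Mark F: refs=I D H, marked=A B D F H J
Mark I: refs=L A null, marked=A B D F H I J
Mark L: refs=F G J, marked=A B D F H I J L
Mark G: refs=C J A, marked=A B D F G H I J L
Mark C: refs=H, marked=A B C D F G H I J L
Unmarked (collected): E K

Answer: A B C D F G H I J L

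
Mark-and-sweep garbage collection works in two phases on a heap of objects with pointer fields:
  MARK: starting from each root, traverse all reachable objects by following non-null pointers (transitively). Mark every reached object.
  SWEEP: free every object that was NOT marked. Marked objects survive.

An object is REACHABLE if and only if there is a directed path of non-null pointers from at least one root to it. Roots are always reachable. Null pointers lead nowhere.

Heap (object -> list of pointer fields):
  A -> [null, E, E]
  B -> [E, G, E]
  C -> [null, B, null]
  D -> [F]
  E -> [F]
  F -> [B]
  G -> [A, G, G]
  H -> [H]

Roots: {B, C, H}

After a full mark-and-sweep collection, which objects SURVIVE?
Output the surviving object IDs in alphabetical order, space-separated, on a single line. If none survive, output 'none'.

Roots: B C H
Mark B: refs=E G E, marked=B
Mark C: refs=null B null, marked=B C
Mark H: refs=H, marked=B C H
Mark E: refs=F, marked=B C E H
Mark G: refs=A G G, marked=B C E G H
Mark F: refs=B, marked=B C E F G H
Mark A: refs=null E E, marked=A B C E F G H
Unmarked (collected): D

Answer: A B C E F G H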